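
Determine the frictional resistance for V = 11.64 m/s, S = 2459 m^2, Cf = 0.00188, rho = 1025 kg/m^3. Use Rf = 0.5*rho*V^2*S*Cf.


Formula: Rf = 0.5 * rho * V^2 * S * Cf
Step 1 — V^2 = 11.64^2 = 135.4896
Step 2 — 0.5 * rho * V^2 = 0.5 * 1025 * 135.4896 = 69438.42
Step 3 — Rf = 69438.42 * 2459 * 0.00188 ≈ 321010 N (5 s.f.)

321010 N


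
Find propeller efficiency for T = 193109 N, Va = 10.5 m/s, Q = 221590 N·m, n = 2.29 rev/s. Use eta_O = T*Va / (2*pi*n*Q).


Formula: eta = T * Va / (2 * pi * n * Q)
Step 1 — numerator = T * Va = 193109 * 10.5 = 2027644.5
Step 2 — 2 * pi * n = 2 * pi * 2.29 = 14.388494
Step 3 — denominator = 14.388494 * 221590 = 3188346.39
Step 4 — eta = 2027644.5 / 3188346.39 ≈ 0.63595 (5 s.f.)

0.63595


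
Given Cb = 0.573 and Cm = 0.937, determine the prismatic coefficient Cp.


Formula: Cp = Cb / Cm
Substituting: Cp = 0.573 / 0.937
Result: Cp ≈ 0.61153 (5 s.f.)

0.61153


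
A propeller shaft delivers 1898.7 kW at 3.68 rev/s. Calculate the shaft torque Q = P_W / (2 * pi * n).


Formula: Q = P_W / (2 * pi * n)
Step 1 — P_W = 1898.7 kW * 1000 = 1898700.0 W
Step 2 — 2 * pi * n = 2 * pi * 3.68 = 23.122122
Step 3 — Q = 1898700.0 / 23.122122 ≈ 82116 N·m (5 s.f.)

82116 N·m


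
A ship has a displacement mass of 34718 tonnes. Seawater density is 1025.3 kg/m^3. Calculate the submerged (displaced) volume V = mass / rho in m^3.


Formula: V = mass / rho
Step 1 — convert tonnes to kg: 34718 t * 1000 = 34718000 kg
Step 2 — V = 34718000 / 1025.3 ≈ 33861 m^3 (5 s.f.)

33861 m^3


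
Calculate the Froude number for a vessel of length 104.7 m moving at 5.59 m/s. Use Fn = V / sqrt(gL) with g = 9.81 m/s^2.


Formula: Fn = V / sqrt(g * L)
Step 1 — g * L = 9.81 * 104.7 = 1027.107
Step 2 — sqrt(g * L) = sqrt(1027.107) = 32.04851
Step 3 — Fn = 5.59 / 32.04851 ≈ 0.17442 (5 s.f.)

0.17442


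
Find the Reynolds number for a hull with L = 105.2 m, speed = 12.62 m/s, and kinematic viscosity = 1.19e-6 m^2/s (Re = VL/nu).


Formula: Re = V * L / nu
Step 1 — V * L = 12.62 * 105.2 = 1327.624 m^2/s
Step 2 — Re = 1327.624 / 1.19e-6 = 1.12e+09

1.12e+09


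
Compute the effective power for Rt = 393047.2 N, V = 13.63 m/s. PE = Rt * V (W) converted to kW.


Formula: PE = Rt * V / 1000 (kW)
Step 1 — PE (W) = 393047.2 * 13.63 = 5357233.336 W
Step 2 — PE (kW) = 5357233.336 / 1000 ≈ 5357.2 kW (5 s.f.)

5357.2 kW


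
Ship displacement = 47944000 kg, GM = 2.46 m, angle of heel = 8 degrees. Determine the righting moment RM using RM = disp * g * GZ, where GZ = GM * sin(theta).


Formula: GZ = GM * sin(theta); RM = disp * g * GZ
Step 1 — GZ = 2.46 * sin(8°) = 2.46 * 0.139173 = 0.342366 m
Step 2 — RM = 47944000 * 9.81 * 0.342366 ≈ 161030000 N·m (5 s.f.)

161030000 N·m


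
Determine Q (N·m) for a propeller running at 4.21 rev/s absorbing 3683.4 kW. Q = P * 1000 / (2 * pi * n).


Formula: Q = P_W / (2 * pi * n)
Step 1 — P_W = 3683.4 kW * 1000 = 3683400.0 W
Step 2 — 2 * pi * n = 2 * pi * 4.21 = 26.45221
Step 3 — Q = 3683400.0 / 26.45221 ≈ 139250 N·m (5 s.f.)

139250 N·m


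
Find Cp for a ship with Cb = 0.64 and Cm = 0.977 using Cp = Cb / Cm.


Formula: Cp = Cb / Cm
Substituting: Cp = 0.64 / 0.977
Result: Cp ≈ 0.65507 (5 s.f.)

0.65507


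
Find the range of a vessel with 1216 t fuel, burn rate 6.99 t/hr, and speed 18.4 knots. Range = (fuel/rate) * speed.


Formula: endurance = fuel / rate; range = endurance * speed
Step 1 — endurance = 1216 / 6.99 = 173.9628 hours
Step 2 — range = 173.9628 * 18.4 ≈ 3200.9 nautical miles (5 s.f.)

3200.9 NM


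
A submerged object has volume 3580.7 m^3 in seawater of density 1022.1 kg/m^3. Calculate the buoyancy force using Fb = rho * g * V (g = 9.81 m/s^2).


Formula: Fb = rho * g * V
Substituting: Fb = 1022.1 * 9.81 * 3580.7
Intermediate: 1022.1 * 9.81 = 10026.801
Result: Fb = 10026.801 * 3580.7 ≈ 35903000 N (5 s.f.)

35903000 N


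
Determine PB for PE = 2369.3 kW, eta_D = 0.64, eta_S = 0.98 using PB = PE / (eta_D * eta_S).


Formula: PB = PE / (eta_D * eta_S)
Step 1 — combined efficiency = eta_D * eta_S = 0.64 * 0.98 = 0.6272
Step 2 — PB = 2369.3 / 0.6272 ≈ 3777.6 kW (5 s.f.)

3777.6 kW


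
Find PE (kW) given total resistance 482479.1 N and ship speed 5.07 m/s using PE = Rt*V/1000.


Formula: PE = Rt * V / 1000 (kW)
Step 1 — PE (W) = 482479.1 * 5.07 = 2446169.037 W
Step 2 — PE (kW) = 2446169.037 / 1000 ≈ 2446.2 kW (5 s.f.)

2446.2 kW


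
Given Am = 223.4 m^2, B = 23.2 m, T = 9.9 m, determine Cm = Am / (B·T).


Formula: Cm = Am / (B * T)
Step 1 — B * T = 23.2 * 9.9 = 229.68 m^2
Step 2 — Cm = 223.4 / 229.68 ≈ 0.97266 (5 s.f.)

0.97266


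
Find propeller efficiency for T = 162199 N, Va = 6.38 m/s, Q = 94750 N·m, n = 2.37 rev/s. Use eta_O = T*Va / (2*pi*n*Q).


Formula: eta = T * Va / (2 * pi * n * Q)
Step 1 — numerator = T * Va = 162199 * 6.38 = 1034829.62
Step 2 — 2 * pi * n = 2 * pi * 2.37 = 14.891149
Step 3 — denominator = 14.891149 * 94750 = 1410936.37
Step 4 — eta = 1034829.62 / 1410936.37 ≈ 0.73343 (5 s.f.)

0.73343


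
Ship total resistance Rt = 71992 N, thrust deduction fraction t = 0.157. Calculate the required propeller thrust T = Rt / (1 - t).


Formula: T = Rt / (1 - t)
Step 1 — (1 - t) = 1 - 0.157 = 0.843
Step 2 — T = 71992 / 0.843 ≈ 85400 N (5 s.f.)

85400 N


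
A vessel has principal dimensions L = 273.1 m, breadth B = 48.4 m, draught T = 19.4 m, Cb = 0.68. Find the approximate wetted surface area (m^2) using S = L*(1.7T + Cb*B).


Formula: S = 1.7*L*T + V/T with V = Cb*L*B*T, i.e. S = L * (1.7*T + Cb*B)
Step 1 — 1.7*T = 1.7 * 19.4 = 32.98 m
Step 2 — Cb*B = 0.68 * 48.4 = 32.912 m
Step 3 — 1.7*T + Cb*B = 32.98 + 32.912 = 65.892 m
Step 4 — S = 273.1 * 65.892 ≈ 17995 m^2 (5 s.f.)

17995 m^2


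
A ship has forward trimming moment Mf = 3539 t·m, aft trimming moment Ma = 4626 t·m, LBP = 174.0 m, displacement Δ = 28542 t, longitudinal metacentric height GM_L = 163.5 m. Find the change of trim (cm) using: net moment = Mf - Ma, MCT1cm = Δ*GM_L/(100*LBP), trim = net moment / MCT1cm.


Formula: net trimming moment = Mf - Ma; MCT1cm = Δ*GM_L/(100*LBP); trim = net moment / MCT1cm
Step 1 — net trimming moment = 3539 - 4626 = -1087 t·m
Step 2 — MCT1cm = 28542 * 163.5 / (100 * 174.0) = 268.1964 t·m/cm
Step 3 — trim = -1087 / 268.1964 ≈ -4.0530 cm (5 s.f.)

-4.0530 cm


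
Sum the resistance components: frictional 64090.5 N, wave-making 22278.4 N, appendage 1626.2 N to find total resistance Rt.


Formula: Rt = Rf + Rw + Ra
Substituting: Rt = 64090.5 + 22278.4 + 1626.2
Result: Rt = 87995.1 N

87995.1 N


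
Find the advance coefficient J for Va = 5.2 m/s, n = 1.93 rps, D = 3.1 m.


Formula: J = Va / (n * D)
Step 1 — n * D = 1.93 * 3.1 = 5.983
Step 2 — J = 5.2 / 5.983 ≈ 0.86913 (5 s.f.)

0.86913


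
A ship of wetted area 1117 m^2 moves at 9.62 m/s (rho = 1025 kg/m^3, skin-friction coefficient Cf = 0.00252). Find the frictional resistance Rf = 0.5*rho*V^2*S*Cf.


Formula: Rf = 0.5 * rho * V^2 * S * Cf
Step 1 — V^2 = 9.62^2 = 92.5444
Step 2 — 0.5 * rho * V^2 = 0.5 * 1025 * 92.5444 = 47429.005
Step 3 — Rf = 47429.005 * 1117 * 0.00252 ≈ 133510 N (5 s.f.)

133510 N


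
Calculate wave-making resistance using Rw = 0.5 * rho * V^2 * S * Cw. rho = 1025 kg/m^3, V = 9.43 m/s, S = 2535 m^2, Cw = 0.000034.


Formula: Rw = 0.5 * rho * V^2 * S * Cw
Step 1 — V^2 = 9.43^2 = 88.9249
Step 2 — 0.5 * rho * V^2 = 0.5 * 1025 * 88.9249 = 45574.01125
Step 3 — Rw = 45574.01125 * 2535 * 0.000034 ≈ 3928.0 N (5 s.f.)

3928.0 N


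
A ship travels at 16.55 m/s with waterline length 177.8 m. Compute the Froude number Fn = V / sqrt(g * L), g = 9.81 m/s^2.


Formula: Fn = V / sqrt(g * L)
Step 1 — g * L = 9.81 * 177.8 = 1744.218
Step 2 — sqrt(g * L) = sqrt(1744.218) = 41.763836
Step 3 — Fn = 16.55 / 41.763836 ≈ 0.39628 (5 s.f.)

0.39628


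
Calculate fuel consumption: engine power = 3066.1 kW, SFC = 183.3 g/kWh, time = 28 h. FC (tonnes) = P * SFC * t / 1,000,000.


Formula: FC (tonnes) = P * SFC * t / 1,000,000
Step 1 — P * SFC * t = 3066.1 * 183.3 * 28 = 15736451.64 g
Step 2 — FC (tonnes) = 15736451.64 / 1,000,000 ≈ 15.736 tonnes (5 s.f.)

15.736 tonnes


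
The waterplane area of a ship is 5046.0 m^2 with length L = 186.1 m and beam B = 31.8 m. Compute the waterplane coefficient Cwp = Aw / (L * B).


Formula: Cwp = Aw / (L * B)
Step 1 — L * B = 186.1 * 31.8 = 5917.98 m^2
Step 2 — Cwp = 5046.0 / 5917.98 ≈ 0.85266 (5 s.f.)

0.85266


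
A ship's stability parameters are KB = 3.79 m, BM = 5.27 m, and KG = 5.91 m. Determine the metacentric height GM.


Formula: GM = KB + BM - KG
Step 1 — KM = KB + BM = 3.79 + 5.27 = 9.06 m
Step 2 — GM = KM - KG = 9.06 - 5.91 = 3.15 m

3.15 m


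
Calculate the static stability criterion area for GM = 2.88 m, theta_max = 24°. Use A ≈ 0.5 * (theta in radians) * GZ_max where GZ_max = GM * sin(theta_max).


Formula: GZ_max = GM * sin(theta); Area = 0.5 * theta_rad * GZ_max
Step 1 — GZ_max = 2.88 * sin(24°) = 2.88 * 0.406737 = 1.171403 m
Step 2 — theta_rad = 24 * pi/180 = 0.418879 rad
Step 3 — Area = 0.5 * 0.418879 * 1.171403 ≈ 0.24534 m·rad (5 s.f.)

0.24534 m·rad


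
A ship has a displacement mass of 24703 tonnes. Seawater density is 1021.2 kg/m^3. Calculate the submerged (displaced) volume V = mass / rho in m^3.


Formula: V = mass / rho
Step 1 — convert tonnes to kg: 24703 t * 1000 = 24703000 kg
Step 2 — V = 24703000 / 1021.2 ≈ 24190 m^3 (5 s.f.)

24190 m^3


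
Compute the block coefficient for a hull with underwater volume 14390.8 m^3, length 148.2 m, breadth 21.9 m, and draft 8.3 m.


Formula: Cb = V / (L * B * T)
Step 1 — L * B * T = 148.2 * 21.9 * 8.3 = 26938.314 m^3
Step 2 — Cb = 14390.8 / 26938.314 ≈ 0.53421 (5 s.f.)

0.53421


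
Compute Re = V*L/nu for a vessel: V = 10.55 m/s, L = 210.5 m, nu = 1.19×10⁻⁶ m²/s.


Formula: Re = V * L / nu
Step 1 — V * L = 10.55 * 210.5 = 2220.775 m^2/s
Step 2 — Re = 2220.775 / 1.19e-6 = 1.87e+09

1.87e+09


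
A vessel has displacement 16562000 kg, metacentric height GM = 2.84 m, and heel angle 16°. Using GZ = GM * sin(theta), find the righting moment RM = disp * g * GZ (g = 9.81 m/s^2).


Formula: GZ = GM * sin(theta); RM = disp * g * GZ
Step 1 — GZ = 2.84 * sin(16°) = 2.84 * 0.275637 = 0.782809 m
Step 2 — RM = 16562000 * 9.81 * 0.782809 ≈ 127190000 N·m (5 s.f.)

127190000 N·m


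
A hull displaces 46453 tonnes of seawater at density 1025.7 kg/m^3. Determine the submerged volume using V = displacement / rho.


Formula: V = mass / rho
Step 1 — convert tonnes to kg: 46453 t * 1000 = 46453000 kg
Step 2 — V = 46453000 / 1025.7 ≈ 45289 m^3 (5 s.f.)

45289 m^3


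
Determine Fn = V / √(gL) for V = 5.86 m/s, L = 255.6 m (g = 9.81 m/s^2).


Formula: Fn = V / sqrt(g * L)
Step 1 — g * L = 9.81 * 255.6 = 2507.436
Step 2 — sqrt(g * L) = sqrt(2507.436) = 50.074305
Step 3 — Fn = 5.86 / 50.074305 ≈ 0.11703 (5 s.f.)

0.11703


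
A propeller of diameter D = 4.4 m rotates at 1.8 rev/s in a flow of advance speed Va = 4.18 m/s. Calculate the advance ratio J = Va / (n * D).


Formula: J = Va / (n * D)
Step 1 — n * D = 1.8 * 4.4 = 7.92
Step 2 — J = 4.18 / 7.92 ≈ 0.52778 (5 s.f.)

0.52778


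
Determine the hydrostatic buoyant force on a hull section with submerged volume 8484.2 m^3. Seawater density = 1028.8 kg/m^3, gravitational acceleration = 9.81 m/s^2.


Formula: Fb = rho * g * V
Substituting: Fb = 1028.8 * 9.81 * 8484.2
Intermediate: 1028.8 * 9.81 = 10092.528
Result: Fb = 10092.528 * 8484.2 ≈ 85627000 N (5 s.f.)

85627000 N


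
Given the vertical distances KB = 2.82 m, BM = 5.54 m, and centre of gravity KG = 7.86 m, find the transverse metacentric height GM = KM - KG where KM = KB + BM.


Formula: GM = KB + BM - KG
Step 1 — KM = KB + BM = 2.82 + 5.54 = 8.36 m
Step 2 — GM = KM - KG = 8.36 - 7.86 = 0.5 m

0.5 m


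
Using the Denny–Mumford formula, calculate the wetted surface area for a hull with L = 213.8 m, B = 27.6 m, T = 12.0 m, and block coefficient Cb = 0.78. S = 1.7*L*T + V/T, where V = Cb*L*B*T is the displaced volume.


Formula: S = 1.7*L*T + V/T with V = Cb*L*B*T, i.e. S = L * (1.7*T + Cb*B)
Step 1 — 1.7*T = 1.7 * 12.0 = 20.4 m
Step 2 — Cb*B = 0.78 * 27.6 = 21.528 m
Step 3 — 1.7*T + Cb*B = 20.4 + 21.528 = 41.928 m
Step 4 — S = 213.8 * 41.928 ≈ 8964.2 m^2 (5 s.f.)

8964.2 m^2


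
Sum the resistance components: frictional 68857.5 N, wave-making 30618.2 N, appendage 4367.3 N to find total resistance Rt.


Formula: Rt = Rf + Rw + Ra
Substituting: Rt = 68857.5 + 30618.2 + 4367.3
Result: Rt = 103843.0 N

103843.0 N


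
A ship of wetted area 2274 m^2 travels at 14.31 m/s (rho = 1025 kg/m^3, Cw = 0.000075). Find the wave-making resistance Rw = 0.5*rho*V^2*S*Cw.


Formula: Rw = 0.5 * rho * V^2 * S * Cw
Step 1 — V^2 = 14.31^2 = 204.7761
Step 2 — 0.5 * rho * V^2 = 0.5 * 1025 * 204.7761 = 104947.75125
Step 3 — Rw = 104947.75125 * 2274 * 0.000075 ≈ 17899 N (5 s.f.)

17899 N


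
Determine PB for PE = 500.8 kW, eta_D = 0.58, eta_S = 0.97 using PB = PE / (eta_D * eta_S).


Formula: PB = PE / (eta_D * eta_S)
Step 1 — combined efficiency = eta_D * eta_S = 0.58 * 0.97 = 0.5626
Step 2 — PB = 500.8 / 0.5626 ≈ 890.15 kW (5 s.f.)

890.15 kW


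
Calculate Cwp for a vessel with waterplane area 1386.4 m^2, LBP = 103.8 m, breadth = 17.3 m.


Formula: Cwp = Aw / (L * B)
Step 1 — L * B = 103.8 * 17.3 = 1795.74 m^2
Step 2 — Cwp = 1386.4 / 1795.74 ≈ 0.77205 (5 s.f.)

0.77205


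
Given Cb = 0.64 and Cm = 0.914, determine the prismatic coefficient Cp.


Formula: Cp = Cb / Cm
Substituting: Cp = 0.64 / 0.914
Result: Cp ≈ 0.70022 (5 s.f.)

0.70022


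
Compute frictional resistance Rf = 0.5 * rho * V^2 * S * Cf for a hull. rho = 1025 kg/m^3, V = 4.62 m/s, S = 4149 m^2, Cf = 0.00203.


Formula: Rf = 0.5 * rho * V^2 * S * Cf
Step 1 — V^2 = 4.62^2 = 21.3444
Step 2 — 0.5 * rho * V^2 = 0.5 * 1025 * 21.3444 = 10939.005
Step 3 — Rf = 10939.005 * 4149 * 0.00203 ≈ 92133 N (5 s.f.)

92133 N


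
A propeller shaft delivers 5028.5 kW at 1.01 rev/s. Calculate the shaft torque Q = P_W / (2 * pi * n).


Formula: Q = P_W / (2 * pi * n)
Step 1 — P_W = 5028.5 kW * 1000 = 5028500.0 W
Step 2 — 2 * pi * n = 2 * pi * 1.01 = 6.346017
Step 3 — Q = 5028500.0 / 6.346017 ≈ 792390 N·m (5 s.f.)

792390 N·m


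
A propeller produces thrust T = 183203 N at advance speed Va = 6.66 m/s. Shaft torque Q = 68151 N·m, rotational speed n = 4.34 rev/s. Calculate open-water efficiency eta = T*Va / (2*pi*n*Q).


Formula: eta = T * Va / (2 * pi * n * Q)
Step 1 — numerator = T * Va = 183203 * 6.66 = 1220131.98
Step 2 — 2 * pi * n = 2 * pi * 4.34 = 27.269024
Step 3 — denominator = 27.269024 * 68151 = 1858411.25
Step 4 — eta = 1220131.98 / 1858411.25 ≈ 0.65655 (5 s.f.)

0.65655


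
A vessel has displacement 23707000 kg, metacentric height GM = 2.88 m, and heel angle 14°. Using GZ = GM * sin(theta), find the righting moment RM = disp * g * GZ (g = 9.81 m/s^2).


Formula: GZ = GM * sin(theta); RM = disp * g * GZ
Step 1 — GZ = 2.88 * sin(14°) = 2.88 * 0.241922 = 0.696735 m
Step 2 — RM = 23707000 * 9.81 * 0.696735 ≈ 162040000 N·m (5 s.f.)

162040000 N·m


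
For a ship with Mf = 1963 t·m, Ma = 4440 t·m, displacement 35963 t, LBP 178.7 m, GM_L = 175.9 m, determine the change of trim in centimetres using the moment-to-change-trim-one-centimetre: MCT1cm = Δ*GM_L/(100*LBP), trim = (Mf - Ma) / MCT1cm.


Formula: net trimming moment = Mf - Ma; MCT1cm = Δ*GM_L/(100*LBP); trim = net moment / MCT1cm
Step 1 — net trimming moment = 1963 - 4440 = -2477 t·m
Step 2 — MCT1cm = 35963 * 175.9 / (100 * 178.7) = 353.9951 t·m/cm
Step 3 — trim = -2477 / 353.9951 ≈ -6.9973 cm (5 s.f.)

-6.9973 cm


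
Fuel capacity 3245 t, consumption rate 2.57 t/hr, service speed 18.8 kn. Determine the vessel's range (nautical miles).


Formula: endurance = fuel / rate; range = endurance * speed
Step 1 — endurance = 3245 / 2.57 = 1262.6459 hours
Step 2 — range = 1262.6459 * 18.8 ≈ 23738 nautical miles (5 s.f.)

23738 NM


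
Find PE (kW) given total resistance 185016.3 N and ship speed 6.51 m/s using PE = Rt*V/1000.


Formula: PE = Rt * V / 1000 (kW)
Step 1 — PE (W) = 185016.3 * 6.51 = 1204456.113 W
Step 2 — PE (kW) = 1204456.113 / 1000 ≈ 1204.5 kW (5 s.f.)

1204.5 kW


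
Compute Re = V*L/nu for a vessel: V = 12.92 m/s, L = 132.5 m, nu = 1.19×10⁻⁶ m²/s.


Formula: Re = V * L / nu
Step 1 — V * L = 12.92 * 132.5 = 1711.9 m^2/s
Step 2 — Re = 1711.9 / 1.19e-6 = 1.44e+09

1.44e+09


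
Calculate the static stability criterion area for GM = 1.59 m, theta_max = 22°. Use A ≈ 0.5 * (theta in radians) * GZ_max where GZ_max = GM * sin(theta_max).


Formula: GZ_max = GM * sin(theta); Area = 0.5 * theta_rad * GZ_max
Step 1 — GZ_max = 1.59 * sin(22°) = 1.59 * 0.374607 = 0.595625 m
Step 2 — theta_rad = 22 * pi/180 = 0.383972 rad
Step 3 — Area = 0.5 * 0.383972 * 0.595625 ≈ 0.11435 m·rad (5 s.f.)

0.11435 m·rad


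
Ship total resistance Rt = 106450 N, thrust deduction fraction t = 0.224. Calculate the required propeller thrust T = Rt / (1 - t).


Formula: T = Rt / (1 - t)
Step 1 — (1 - t) = 1 - 0.224 = 0.776
Step 2 — T = 106450 / 0.776 ≈ 137180 N (5 s.f.)

137180 N


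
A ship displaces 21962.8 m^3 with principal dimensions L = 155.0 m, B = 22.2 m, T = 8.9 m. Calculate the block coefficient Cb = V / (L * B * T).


Formula: Cb = V / (L * B * T)
Step 1 — L * B * T = 155.0 * 22.2 * 8.9 = 30624.9 m^3
Step 2 — Cb = 21962.8 / 30624.9 ≈ 0.71715 (5 s.f.)

0.71715


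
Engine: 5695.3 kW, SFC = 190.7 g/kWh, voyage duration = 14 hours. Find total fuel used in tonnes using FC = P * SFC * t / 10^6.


Formula: FC (tonnes) = P * SFC * t / 1,000,000
Step 1 — P * SFC * t = 5695.3 * 190.7 * 14 = 15205311.94 g
Step 2 — FC (tonnes) = 15205311.94 / 1,000,000 ≈ 15.205 tonnes (5 s.f.)

15.205 tonnes


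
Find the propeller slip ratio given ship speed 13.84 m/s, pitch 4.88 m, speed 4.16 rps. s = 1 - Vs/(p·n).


Formula: s = 1 - Vs / (p * n)
Step 1 — p * n = 4.88 * 4.16 = 20.3008
Step 2 — Vs / (p*n) = 13.84 / 20.3008 = 0.681747 (6 d.p.)
Step 3 — s = 1 - 0.681747 = 0.318253

0.318253


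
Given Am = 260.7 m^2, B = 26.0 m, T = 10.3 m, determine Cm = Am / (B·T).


Formula: Cm = Am / (B * T)
Step 1 — B * T = 26.0 * 10.3 = 267.8 m^2
Step 2 — Cm = 260.7 / 267.8 ≈ 0.97349 (5 s.f.)

0.97349


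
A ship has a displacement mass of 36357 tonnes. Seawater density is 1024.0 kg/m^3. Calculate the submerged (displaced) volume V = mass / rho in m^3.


Formula: V = mass / rho
Step 1 — convert tonnes to kg: 36357 t * 1000 = 36357000 kg
Step 2 — V = 36357000 / 1024.0 ≈ 35505 m^3 (5 s.f.)

35505 m^3


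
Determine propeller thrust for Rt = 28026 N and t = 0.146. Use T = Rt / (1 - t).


Formula: T = Rt / (1 - t)
Step 1 — (1 - t) = 1 - 0.146 = 0.854
Step 2 — T = 28026 / 0.854 ≈ 32817 N (5 s.f.)

32817 N


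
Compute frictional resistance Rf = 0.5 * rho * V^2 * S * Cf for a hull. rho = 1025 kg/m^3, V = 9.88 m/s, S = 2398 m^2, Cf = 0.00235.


Formula: Rf = 0.5 * rho * V^2 * S * Cf
Step 1 — V^2 = 9.88^2 = 97.6144
Step 2 — 0.5 * rho * V^2 = 0.5 * 1025 * 97.6144 = 50027.38
Step 3 — Rf = 50027.38 * 2398 * 0.00235 ≈ 281920 N (5 s.f.)

281920 N


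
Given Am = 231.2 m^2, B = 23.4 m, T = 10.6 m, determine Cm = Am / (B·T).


Formula: Cm = Am / (B * T)
Step 1 — B * T = 23.4 * 10.6 = 248.04 m^2
Step 2 — Cm = 231.2 / 248.04 ≈ 0.93211 (5 s.f.)

0.93211


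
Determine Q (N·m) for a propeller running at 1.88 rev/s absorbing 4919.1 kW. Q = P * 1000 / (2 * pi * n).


Formula: Q = P_W / (2 * pi * n)
Step 1 — P_W = 4919.1 kW * 1000 = 4919100.0 W
Step 2 — 2 * pi * n = 2 * pi * 1.88 = 11.812388
Step 3 — Q = 4919100.0 / 11.812388 ≈ 416440 N·m (5 s.f.)

416440 N·m


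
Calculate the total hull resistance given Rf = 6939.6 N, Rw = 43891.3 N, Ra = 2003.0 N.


Formula: Rt = Rf + Rw + Ra
Substituting: Rt = 6939.6 + 43891.3 + 2003.0
Result: Rt = 52833.9 N

52833.9 N


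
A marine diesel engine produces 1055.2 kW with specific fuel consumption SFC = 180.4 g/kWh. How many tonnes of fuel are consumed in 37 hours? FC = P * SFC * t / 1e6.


Formula: FC (tonnes) = P * SFC * t / 1,000,000
Step 1 — P * SFC * t = 1055.2 * 180.4 * 37 = 7043248.96 g
Step 2 — FC (tonnes) = 7043248.96 / 1,000,000 ≈ 7.0432 tonnes (5 s.f.)

7.0432 tonnes


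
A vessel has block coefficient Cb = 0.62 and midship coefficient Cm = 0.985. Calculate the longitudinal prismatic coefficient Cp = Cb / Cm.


Formula: Cp = Cb / Cm
Substituting: Cp = 0.62 / 0.985
Result: Cp ≈ 0.62944 (5 s.f.)

0.62944


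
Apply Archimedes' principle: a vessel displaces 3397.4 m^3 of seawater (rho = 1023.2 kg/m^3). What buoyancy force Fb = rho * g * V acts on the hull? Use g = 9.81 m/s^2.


Formula: Fb = rho * g * V
Substituting: Fb = 1023.2 * 9.81 * 3397.4
Intermediate: 1023.2 * 9.81 = 10037.592
Result: Fb = 10037.592 * 3397.4 ≈ 34102000 N (5 s.f.)

34102000 N


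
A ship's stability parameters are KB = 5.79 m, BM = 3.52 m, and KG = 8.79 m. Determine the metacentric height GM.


Formula: GM = KB + BM - KG
Step 1 — KM = KB + BM = 5.79 + 3.52 = 9.31 m
Step 2 — GM = KM - KG = 9.31 - 8.79 = 0.52 m

0.52 m


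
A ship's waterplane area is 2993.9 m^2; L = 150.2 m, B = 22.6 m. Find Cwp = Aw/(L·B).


Formula: Cwp = Aw / (L * B)
Step 1 — L * B = 150.2 * 22.6 = 3394.52 m^2
Step 2 — Cwp = 2993.9 / 3394.52 ≈ 0.88198 (5 s.f.)

0.88198


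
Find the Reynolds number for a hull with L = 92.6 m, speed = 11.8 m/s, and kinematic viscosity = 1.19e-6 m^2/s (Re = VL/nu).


Formula: Re = V * L / nu
Step 1 — V * L = 11.8 * 92.6 = 1092.68 m^2/s
Step 2 — Re = 1092.68 / 1.19e-6 = 9.18e+08

9.18e+08


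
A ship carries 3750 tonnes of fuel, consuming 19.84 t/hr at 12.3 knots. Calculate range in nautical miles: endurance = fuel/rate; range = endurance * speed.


Formula: endurance = fuel / rate; range = endurance * speed
Step 1 — endurance = 3750 / 19.84 = 189.0121 hours
Step 2 — range = 189.0121 * 12.3 ≈ 2324.8 nautical miles (5 s.f.)

2324.8 NM


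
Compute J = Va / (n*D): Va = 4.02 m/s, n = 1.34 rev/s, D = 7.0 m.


Formula: J = Va / (n * D)
Step 1 — n * D = 1.34 * 7.0 = 9.38
Step 2 — J = 4.02 / 9.38 ≈ 0.42857 (5 s.f.)

0.42857


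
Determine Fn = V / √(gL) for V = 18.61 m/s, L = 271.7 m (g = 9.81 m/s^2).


Formula: Fn = V / sqrt(g * L)
Step 1 — g * L = 9.81 * 271.7 = 2665.377
Step 2 — sqrt(g * L) = sqrt(2665.377) = 51.627289
Step 3 — Fn = 18.61 / 51.627289 ≈ 0.36047 (5 s.f.)

0.36047


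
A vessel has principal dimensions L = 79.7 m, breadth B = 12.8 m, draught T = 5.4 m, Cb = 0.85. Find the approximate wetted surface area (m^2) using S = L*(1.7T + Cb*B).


Formula: S = 1.7*L*T + V/T with V = Cb*L*B*T, i.e. S = L * (1.7*T + Cb*B)
Step 1 — 1.7*T = 1.7 * 5.4 = 9.18 m
Step 2 — Cb*B = 0.85 * 12.8 = 10.88 m
Step 3 — 1.7*T + Cb*B = 9.18 + 10.88 = 20.06 m
Step 4 — S = 79.7 * 20.06 ≈ 1598.8 m^2 (5 s.f.)

1598.8 m^2


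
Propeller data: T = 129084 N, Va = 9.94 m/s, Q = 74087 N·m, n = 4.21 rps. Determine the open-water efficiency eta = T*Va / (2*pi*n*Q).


Formula: eta = T * Va / (2 * pi * n * Q)
Step 1 — numerator = T * Va = 129084 * 9.94 = 1283094.96
Step 2 — 2 * pi * n = 2 * pi * 4.21 = 26.45221
Step 3 — denominator = 26.45221 * 74087 = 1959764.88
Step 4 — eta = 1283094.96 / 1959764.88 ≈ 0.65472 (5 s.f.)

0.65472


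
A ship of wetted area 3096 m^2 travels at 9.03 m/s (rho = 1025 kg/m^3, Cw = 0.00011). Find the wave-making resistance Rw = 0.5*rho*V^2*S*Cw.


Formula: Rw = 0.5 * rho * V^2 * S * Cw
Step 1 — V^2 = 9.03^2 = 81.5409
Step 2 — 0.5 * rho * V^2 = 0.5 * 1025 * 81.5409 = 41789.71125
Step 3 — Rw = 41789.71125 * 3096 * 0.00011 ≈ 14232 N (5 s.f.)

14232 N


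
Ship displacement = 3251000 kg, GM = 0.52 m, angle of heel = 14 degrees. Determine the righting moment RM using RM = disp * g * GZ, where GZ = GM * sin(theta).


Formula: GZ = GM * sin(theta); RM = disp * g * GZ
Step 1 — GZ = 0.52 * sin(14°) = 0.52 * 0.241922 = 0.125799 m
Step 2 — RM = 3251000 * 9.81 * 0.125799 ≈ 4012000 N·m (5 s.f.)

4012000 N·m


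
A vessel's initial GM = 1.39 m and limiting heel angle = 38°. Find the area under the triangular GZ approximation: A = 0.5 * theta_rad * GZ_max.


Formula: GZ_max = GM * sin(theta); Area = 0.5 * theta_rad * GZ_max
Step 1 — GZ_max = 1.39 * sin(38°) = 1.39 * 0.615661 = 0.855769 m
Step 2 — theta_rad = 38 * pi/180 = 0.663225 rad
Step 3 — Area = 0.5 * 0.663225 * 0.855769 ≈ 0.28378 m·rad (5 s.f.)

0.28378 m·rad


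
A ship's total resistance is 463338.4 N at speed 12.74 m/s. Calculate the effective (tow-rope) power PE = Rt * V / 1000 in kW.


Formula: PE = Rt * V / 1000 (kW)
Step 1 — PE (W) = 463338.4 * 12.74 = 5902931.216 W
Step 2 — PE (kW) = 5902931.216 / 1000 ≈ 5902.9 kW (5 s.f.)

5902.9 kW


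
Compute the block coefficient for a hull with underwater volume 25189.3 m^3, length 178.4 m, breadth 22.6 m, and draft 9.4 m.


Formula: Cb = V / (L * B * T)
Step 1 — L * B * T = 178.4 * 22.6 * 9.4 = 37899.296 m^3
Step 2 — Cb = 25189.3 / 37899.296 ≈ 0.66464 (5 s.f.)

0.66464


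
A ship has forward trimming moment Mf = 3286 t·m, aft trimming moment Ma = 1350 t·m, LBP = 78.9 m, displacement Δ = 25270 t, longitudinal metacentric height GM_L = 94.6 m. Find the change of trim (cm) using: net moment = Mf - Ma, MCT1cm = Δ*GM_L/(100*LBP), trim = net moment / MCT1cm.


Formula: net trimming moment = Mf - Ma; MCT1cm = Δ*GM_L/(100*LBP); trim = net moment / MCT1cm
Step 1 — net trimming moment = 3286 - 1350 = 1936 t·m
Step 2 — MCT1cm = 25270 * 94.6 / (100 * 78.9) = 302.9838 t·m/cm
Step 3 — trim = 1936 / 302.9838 ≈ 6.3898 cm (5 s.f.)

6.3898 cm


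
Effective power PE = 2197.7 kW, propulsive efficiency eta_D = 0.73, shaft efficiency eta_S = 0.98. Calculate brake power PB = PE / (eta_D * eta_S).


Formula: PB = PE / (eta_D * eta_S)
Step 1 — combined efficiency = eta_D * eta_S = 0.73 * 0.98 = 0.7154
Step 2 — PB = 2197.7 / 0.7154 ≈ 3072.0 kW (5 s.f.)

3072.0 kW


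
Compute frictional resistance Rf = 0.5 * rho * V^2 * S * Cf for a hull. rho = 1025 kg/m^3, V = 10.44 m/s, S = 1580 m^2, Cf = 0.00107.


Formula: Rf = 0.5 * rho * V^2 * S * Cf
Step 1 — V^2 = 10.44^2 = 108.9936
Step 2 — 0.5 * rho * V^2 = 0.5 * 1025 * 108.9936 = 55859.22
Step 3 — Rf = 55859.22 * 1580 * 0.00107 ≈ 94436 N (5 s.f.)

94436 N


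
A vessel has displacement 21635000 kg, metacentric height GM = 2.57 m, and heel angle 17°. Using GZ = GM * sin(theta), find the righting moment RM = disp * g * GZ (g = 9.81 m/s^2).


Formula: GZ = GM * sin(theta); RM = disp * g * GZ
Step 1 — GZ = 2.57 * sin(17°) = 2.57 * 0.292372 = 0.751396 m
Step 2 — RM = 21635000 * 9.81 * 0.751396 ≈ 159480000 N·m (5 s.f.)

159480000 N·m


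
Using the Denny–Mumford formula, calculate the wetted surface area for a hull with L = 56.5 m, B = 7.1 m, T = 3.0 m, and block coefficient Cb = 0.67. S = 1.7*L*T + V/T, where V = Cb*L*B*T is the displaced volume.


Formula: S = 1.7*L*T + V/T with V = Cb*L*B*T, i.e. S = L * (1.7*T + Cb*B)
Step 1 — 1.7*T = 1.7 * 3.0 = 5.1 m
Step 2 — Cb*B = 0.67 * 7.1 = 4.757 m
Step 3 — 1.7*T + Cb*B = 5.1 + 4.757 = 9.857 m
Step 4 — S = 56.5 * 9.857 ≈ 556.92 m^2 (5 s.f.)

556.92 m^2


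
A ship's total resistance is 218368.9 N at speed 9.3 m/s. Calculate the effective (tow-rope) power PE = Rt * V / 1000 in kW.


Formula: PE = Rt * V / 1000 (kW)
Step 1 — PE (W) = 218368.9 * 9.3 = 2030830.77 W
Step 2 — PE (kW) = 2030830.77 / 1000 ≈ 2030.8 kW (5 s.f.)

2030.8 kW


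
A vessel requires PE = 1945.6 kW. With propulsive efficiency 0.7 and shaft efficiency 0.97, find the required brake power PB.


Formula: PB = PE / (eta_D * eta_S)
Step 1 — combined efficiency = eta_D * eta_S = 0.7 * 0.97 = 0.679
Step 2 — PB = 1945.6 / 0.679 ≈ 2865.4 kW (5 s.f.)

2865.4 kW


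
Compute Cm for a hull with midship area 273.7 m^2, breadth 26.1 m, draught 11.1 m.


Formula: Cm = Am / (B * T)
Step 1 — B * T = 26.1 * 11.1 = 289.71 m^2
Step 2 — Cm = 273.7 / 289.71 ≈ 0.94474 (5 s.f.)

0.94474


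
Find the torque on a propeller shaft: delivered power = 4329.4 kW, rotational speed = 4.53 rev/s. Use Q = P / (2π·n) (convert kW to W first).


Formula: Q = P_W / (2 * pi * n)
Step 1 — P_W = 4329.4 kW * 1000 = 4329400.0 W
Step 2 — 2 * pi * n = 2 * pi * 4.53 = 28.462829
Step 3 — Q = 4329400.0 / 28.462829 ≈ 152110 N·m (5 s.f.)

152110 N·m


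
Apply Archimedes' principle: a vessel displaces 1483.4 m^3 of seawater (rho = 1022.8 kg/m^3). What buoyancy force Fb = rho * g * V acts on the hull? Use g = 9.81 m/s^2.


Formula: Fb = rho * g * V
Substituting: Fb = 1022.8 * 9.81 * 1483.4
Intermediate: 1022.8 * 9.81 = 10033.668
Result: Fb = 10033.668 * 1483.4 ≈ 14884000 N (5 s.f.)

14884000 N


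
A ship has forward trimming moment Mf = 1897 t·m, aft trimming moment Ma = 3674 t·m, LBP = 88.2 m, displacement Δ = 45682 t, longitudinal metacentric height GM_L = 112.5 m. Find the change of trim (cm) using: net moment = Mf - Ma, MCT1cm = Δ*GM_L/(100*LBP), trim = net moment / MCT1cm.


Formula: net trimming moment = Mf - Ma; MCT1cm = Δ*GM_L/(100*LBP); trim = net moment / MCT1cm
Step 1 — net trimming moment = 1897 - 3674 = -1777 t·m
Step 2 — MCT1cm = 45682 * 112.5 / (100 * 88.2) = 582.6786 t·m/cm
Step 3 — trim = -1777 / 582.6786 ≈ -3.0497 cm (5 s.f.)

-3.0497 cm


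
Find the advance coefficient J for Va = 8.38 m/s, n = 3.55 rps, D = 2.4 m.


Formula: J = Va / (n * D)
Step 1 — n * D = 3.55 * 2.4 = 8.52
Step 2 — J = 8.38 / 8.52 ≈ 0.98357 (5 s.f.)

0.98357


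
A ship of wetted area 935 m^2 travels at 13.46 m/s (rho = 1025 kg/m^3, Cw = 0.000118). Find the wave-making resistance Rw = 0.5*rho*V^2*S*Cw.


Formula: Rw = 0.5 * rho * V^2 * S * Cw
Step 1 — V^2 = 13.46^2 = 181.1716
Step 2 — 0.5 * rho * V^2 = 0.5 * 1025 * 181.1716 = 92850.445
Step 3 — Rw = 92850.445 * 935 * 0.000118 ≈ 10244 N (5 s.f.)

10244 N


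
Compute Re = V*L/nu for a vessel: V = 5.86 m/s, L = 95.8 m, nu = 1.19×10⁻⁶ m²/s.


Formula: Re = V * L / nu
Step 1 — V * L = 5.86 * 95.8 = 561.388 m^2/s
Step 2 — Re = 561.388 / 1.19e-6 = 4.72e+08

4.72e+08


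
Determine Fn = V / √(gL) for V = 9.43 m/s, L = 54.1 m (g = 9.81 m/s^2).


Formula: Fn = V / sqrt(g * L)
Step 1 — g * L = 9.81 * 54.1 = 530.721
Step 2 — sqrt(g * L) = sqrt(530.721) = 23.037383
Step 3 — Fn = 9.43 / 23.037383 ≈ 0.40933 (5 s.f.)

0.40933


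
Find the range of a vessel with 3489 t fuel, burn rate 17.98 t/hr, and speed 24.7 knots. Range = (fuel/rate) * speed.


Formula: endurance = fuel / rate; range = endurance * speed
Step 1 — endurance = 3489 / 17.98 = 194.0489 hours
Step 2 — range = 194.0489 * 24.7 ≈ 4793.0 nautical miles (5 s.f.)

4793.0 NM


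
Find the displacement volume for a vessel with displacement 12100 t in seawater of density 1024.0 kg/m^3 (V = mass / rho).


Formula: V = mass / rho
Step 1 — convert tonnes to kg: 12100 t * 1000 = 12100000 kg
Step 2 — V = 12100000 / 1024.0 ≈ 11816 m^3 (5 s.f.)

11816 m^3


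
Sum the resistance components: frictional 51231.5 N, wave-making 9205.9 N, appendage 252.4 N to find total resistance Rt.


Formula: Rt = Rf + Rw + Ra
Substituting: Rt = 51231.5 + 9205.9 + 252.4
Result: Rt = 60689.8 N

60689.8 N


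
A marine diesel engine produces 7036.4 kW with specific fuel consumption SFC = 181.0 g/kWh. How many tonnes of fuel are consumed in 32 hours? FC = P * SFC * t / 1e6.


Formula: FC (tonnes) = P * SFC * t / 1,000,000
Step 1 — P * SFC * t = 7036.4 * 181.0 * 32 = 40754828.8 g
Step 2 — FC (tonnes) = 40754828.8 / 1,000,000 ≈ 40.755 tonnes (5 s.f.)

40.755 tonnes


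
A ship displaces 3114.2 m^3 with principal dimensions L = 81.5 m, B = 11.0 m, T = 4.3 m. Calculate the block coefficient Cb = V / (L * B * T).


Formula: Cb = V / (L * B * T)
Step 1 — L * B * T = 81.5 * 11.0 * 4.3 = 3854.95 m^3
Step 2 — Cb = 3114.2 / 3854.95 ≈ 0.80784 (5 s.f.)

0.80784


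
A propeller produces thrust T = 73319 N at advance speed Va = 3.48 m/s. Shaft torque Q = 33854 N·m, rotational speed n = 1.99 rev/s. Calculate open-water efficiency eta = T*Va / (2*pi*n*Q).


Formula: eta = T * Va / (2 * pi * n * Q)
Step 1 — numerator = T * Va = 73319 * 3.48 = 255150.12
Step 2 — 2 * pi * n = 2 * pi * 1.99 = 12.503539
Step 3 — denominator = 12.503539 * 33854 = 423294.81
Step 4 — eta = 255150.12 / 423294.81 ≈ 0.60277 (5 s.f.)

0.60277


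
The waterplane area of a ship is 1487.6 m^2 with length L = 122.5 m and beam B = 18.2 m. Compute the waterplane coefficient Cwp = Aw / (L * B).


Formula: Cwp = Aw / (L * B)
Step 1 — L * B = 122.5 * 18.2 = 2229.5 m^2
Step 2 — Cwp = 1487.6 / 2229.5 ≈ 0.66723 (5 s.f.)

0.66723


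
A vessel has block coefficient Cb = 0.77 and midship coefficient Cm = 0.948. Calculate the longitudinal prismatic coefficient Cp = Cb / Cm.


Formula: Cp = Cb / Cm
Substituting: Cp = 0.77 / 0.948
Result: Cp ≈ 0.81224 (5 s.f.)

0.81224


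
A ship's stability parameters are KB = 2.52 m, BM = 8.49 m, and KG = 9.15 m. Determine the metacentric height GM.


Formula: GM = KB + BM - KG
Step 1 — KM = KB + BM = 2.52 + 8.49 = 11.01 m
Step 2 — GM = KM - KG = 11.01 - 9.15 = 1.86 m

1.86 m


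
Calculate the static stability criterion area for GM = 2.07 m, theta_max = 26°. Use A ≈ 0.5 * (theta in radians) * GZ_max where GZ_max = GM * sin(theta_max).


Formula: GZ_max = GM * sin(theta); Area = 0.5 * theta_rad * GZ_max
Step 1 — GZ_max = 2.07 * sin(26°) = 2.07 * 0.438371 = 0.907428 m
Step 2 — theta_rad = 26 * pi/180 = 0.453786 rad
Step 3 — Area = 0.5 * 0.453786 * 0.907428 ≈ 0.20589 m·rad (5 s.f.)

0.20589 m·rad


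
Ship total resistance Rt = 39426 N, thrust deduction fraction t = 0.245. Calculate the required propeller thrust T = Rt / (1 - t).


Formula: T = Rt / (1 - t)
Step 1 — (1 - t) = 1 - 0.245 = 0.755
Step 2 — T = 39426 / 0.755 ≈ 52220 N (5 s.f.)

52220 N


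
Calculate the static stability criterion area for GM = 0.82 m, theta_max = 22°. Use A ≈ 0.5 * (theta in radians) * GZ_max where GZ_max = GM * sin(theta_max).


Formula: GZ_max = GM * sin(theta); Area = 0.5 * theta_rad * GZ_max
Step 1 — GZ_max = 0.82 * sin(22°) = 0.82 * 0.374607 = 0.307178 m
Step 2 — theta_rad = 22 * pi/180 = 0.383972 rad
Step 3 — Area = 0.5 * 0.383972 * 0.307178 ≈ 0.058974 m·rad (5 s.f.)

0.058974 m·rad


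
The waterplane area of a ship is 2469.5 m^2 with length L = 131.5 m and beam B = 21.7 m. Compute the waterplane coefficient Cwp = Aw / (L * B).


Formula: Cwp = Aw / (L * B)
Step 1 — L * B = 131.5 * 21.7 = 2853.55 m^2
Step 2 — Cwp = 2469.5 / 2853.55 ≈ 0.86541 (5 s.f.)

0.86541


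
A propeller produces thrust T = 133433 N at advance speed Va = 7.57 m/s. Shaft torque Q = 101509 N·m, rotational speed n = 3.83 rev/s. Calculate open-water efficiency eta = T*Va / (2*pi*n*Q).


Formula: eta = T * Va / (2 * pi * n * Q)
Step 1 — numerator = T * Va = 133433 * 7.57 = 1010087.81
Step 2 — 2 * pi * n = 2 * pi * 3.83 = 24.0646
Step 3 — denominator = 24.0646 * 101509 = 2442773.48
Step 4 — eta = 1010087.81 / 2442773.48 ≈ 0.41350 (5 s.f.)

0.41350


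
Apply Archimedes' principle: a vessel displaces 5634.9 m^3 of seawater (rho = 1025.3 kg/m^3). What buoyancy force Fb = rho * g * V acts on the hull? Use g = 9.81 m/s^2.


Formula: Fb = rho * g * V
Substituting: Fb = 1025.3 * 9.81 * 5634.9
Intermediate: 1025.3 * 9.81 = 10058.193
Result: Fb = 10058.193 * 5634.9 ≈ 56677000 N (5 s.f.)

56677000 N


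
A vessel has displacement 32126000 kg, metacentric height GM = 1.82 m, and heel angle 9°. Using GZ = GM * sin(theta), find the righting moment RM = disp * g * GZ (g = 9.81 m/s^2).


Formula: GZ = GM * sin(theta); RM = disp * g * GZ
Step 1 — GZ = 1.82 * sin(9°) = 1.82 * 0.156434 = 0.28471 m
Step 2 — RM = 32126000 * 9.81 * 0.28471 ≈ 89728000 N·m (5 s.f.)

89728000 N·m


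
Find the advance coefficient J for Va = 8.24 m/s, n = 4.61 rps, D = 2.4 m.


Formula: J = Va / (n * D)
Step 1 — n * D = 4.61 * 2.4 = 11.064
Step 2 — J = 8.24 / 11.064 ≈ 0.74476 (5 s.f.)

0.74476


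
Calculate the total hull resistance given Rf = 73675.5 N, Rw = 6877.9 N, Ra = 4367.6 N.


Formula: Rt = Rf + Rw + Ra
Substituting: Rt = 73675.5 + 6877.9 + 4367.6
Result: Rt = 84921.0 N

84921.0 N


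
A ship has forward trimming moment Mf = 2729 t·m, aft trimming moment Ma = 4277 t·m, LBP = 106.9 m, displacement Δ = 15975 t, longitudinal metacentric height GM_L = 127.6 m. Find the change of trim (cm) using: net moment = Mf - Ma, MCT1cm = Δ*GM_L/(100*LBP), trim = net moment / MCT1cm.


Formula: net trimming moment = Mf - Ma; MCT1cm = Δ*GM_L/(100*LBP); trim = net moment / MCT1cm
Step 1 — net trimming moment = 2729 - 4277 = -1548 t·m
Step 2 — MCT1cm = 15975 * 127.6 / (100 * 106.9) = 190.6838 t·m/cm
Step 3 — trim = -1548 / 190.6838 ≈ -8.1182 cm (5 s.f.)

-8.1182 cm


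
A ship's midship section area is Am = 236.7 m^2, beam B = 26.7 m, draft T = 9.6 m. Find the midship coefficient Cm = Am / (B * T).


Formula: Cm = Am / (B * T)
Step 1 — B * T = 26.7 * 9.6 = 256.32 m^2
Step 2 — Cm = 236.7 / 256.32 ≈ 0.92346 (5 s.f.)

0.92346


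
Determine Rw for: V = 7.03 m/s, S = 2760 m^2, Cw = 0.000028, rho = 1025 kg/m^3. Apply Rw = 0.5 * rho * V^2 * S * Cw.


Formula: Rw = 0.5 * rho * V^2 * S * Cw
Step 1 — V^2 = 7.03^2 = 49.4209
Step 2 — 0.5 * rho * V^2 = 0.5 * 1025 * 49.4209 = 25328.21125
Step 3 — Rw = 25328.21125 * 2760 * 0.000028 ≈ 1957.4 N (5 s.f.)

1957.4 N


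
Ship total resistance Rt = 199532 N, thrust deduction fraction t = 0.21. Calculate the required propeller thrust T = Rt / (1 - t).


Formula: T = Rt / (1 - t)
Step 1 — (1 - t) = 1 - 0.21 = 0.79
Step 2 — T = 199532 / 0.79 ≈ 252570 N (5 s.f.)

252570 N


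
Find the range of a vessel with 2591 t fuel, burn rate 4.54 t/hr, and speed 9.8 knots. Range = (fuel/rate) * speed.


Formula: endurance = fuel / rate; range = endurance * speed
Step 1 — endurance = 2591 / 4.54 = 570.7048 hours
Step 2 — range = 570.7048 * 9.8 ≈ 5592.9 nautical miles (5 s.f.)

5592.9 NM


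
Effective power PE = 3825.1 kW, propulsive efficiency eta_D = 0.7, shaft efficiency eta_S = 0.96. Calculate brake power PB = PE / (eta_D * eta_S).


Formula: PB = PE / (eta_D * eta_S)
Step 1 — combined efficiency = eta_D * eta_S = 0.7 * 0.96 = 0.672
Step 2 — PB = 3825.1 / 0.672 ≈ 5692.1 kW (5 s.f.)

5692.1 kW


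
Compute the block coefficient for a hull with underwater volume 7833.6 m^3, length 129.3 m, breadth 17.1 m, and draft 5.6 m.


Formula: Cb = V / (L * B * T)
Step 1 — L * B * T = 129.3 * 17.1 * 5.6 = 12381.768 m^3
Step 2 — Cb = 7833.6 / 12381.768 ≈ 0.63267 (5 s.f.)

0.63267


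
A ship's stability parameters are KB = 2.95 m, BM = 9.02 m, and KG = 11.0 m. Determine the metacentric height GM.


Formula: GM = KB + BM - KG
Step 1 — KM = KB + BM = 2.95 + 9.02 = 11.97 m
Step 2 — GM = KM - KG = 11.97 - 11.0 = 0.97 m

0.97 m


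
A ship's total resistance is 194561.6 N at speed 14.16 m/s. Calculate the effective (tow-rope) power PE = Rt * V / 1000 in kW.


Formula: PE = Rt * V / 1000 (kW)
Step 1 — PE (W) = 194561.6 * 14.16 = 2754992.256 W
Step 2 — PE (kW) = 2754992.256 / 1000 ≈ 2755.0 kW (5 s.f.)

2755.0 kW


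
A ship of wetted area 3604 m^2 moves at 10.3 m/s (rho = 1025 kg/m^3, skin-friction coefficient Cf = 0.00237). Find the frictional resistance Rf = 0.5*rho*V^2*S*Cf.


Formula: Rf = 0.5 * rho * V^2 * S * Cf
Step 1 — V^2 = 10.3^2 = 106.09
Step 2 — 0.5 * rho * V^2 = 0.5 * 1025 * 106.09 = 54371.125
Step 3 — Rf = 54371.125 * 3604 * 0.00237 ≈ 464410 N (5 s.f.)

464410 N
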